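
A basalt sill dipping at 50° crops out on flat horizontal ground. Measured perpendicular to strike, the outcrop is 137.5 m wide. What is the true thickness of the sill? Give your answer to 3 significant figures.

105 m

True thickness t = w · sin(dip) = 137.5 × sin 50°
t = 137.5 × 0.7660 = 105.331 m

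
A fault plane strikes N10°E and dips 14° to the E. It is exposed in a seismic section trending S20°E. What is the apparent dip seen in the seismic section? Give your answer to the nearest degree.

7°

Angle between strike (N10°E) and section (S20°E): β = 30°.
tan(apparent dip) = tan 14° · sin 30° = 0.1247
apparent dip = arctan 0.1247 = 7.11°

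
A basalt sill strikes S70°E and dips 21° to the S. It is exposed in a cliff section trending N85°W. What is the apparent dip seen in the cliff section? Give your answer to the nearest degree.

The section lies 15° from the strike.
tan α = tan 21° × sin 15° = 0.3839 × 0.2588 = 0.0994
α = arctan(0.0994) = 5.67°

6°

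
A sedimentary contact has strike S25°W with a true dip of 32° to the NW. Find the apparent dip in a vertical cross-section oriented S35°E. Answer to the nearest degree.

The strike is S25°W and the section trends S35°E; the acute angle between them is β = 60°.
tan α = tan 32° × sin 60° = 0.6249 × 0.8660 = 0.5412
apparent dip = arctan 0.5412 = 28.42°

28°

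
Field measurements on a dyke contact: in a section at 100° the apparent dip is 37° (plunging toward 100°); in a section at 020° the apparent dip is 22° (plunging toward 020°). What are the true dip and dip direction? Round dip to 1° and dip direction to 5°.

Each apparent-dip line lies in the plane. As unit vectors (x east, y north, z up), v₁ plunges 37°→100° and v₂ plunges 22°→020°.
The plane normal is n = v₁ × v₂ ∝ (0.576, 0.104, 0.729).
Dip δ = arctan(|n_h|/n_z) = arctan(0.586/0.729) = 38.8°.
The horizontal component of n points toward azimuth atan2(n_x, n_y) = 80°, the dip direction.

true dip 39°, dip direction 080°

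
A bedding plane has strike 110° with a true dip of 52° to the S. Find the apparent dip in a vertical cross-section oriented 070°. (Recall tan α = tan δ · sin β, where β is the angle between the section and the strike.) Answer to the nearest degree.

The strike is 110° and the section trends 070°; the acute angle between them is β = 40°.
tan α = tan 52° × sin 40° = 1.2799 × 0.6428 = 0.8227
α = arctan(0.8227) = 39.45°

39°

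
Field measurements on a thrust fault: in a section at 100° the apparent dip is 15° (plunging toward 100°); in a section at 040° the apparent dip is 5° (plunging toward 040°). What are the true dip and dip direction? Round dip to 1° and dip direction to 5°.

Each apparent-dip line lies in the plane. As unit vectors (x east, y north, z up), v₁ plunges 15°→100° and v₂ plunges 5°→040°.
n = v₁ × v₂ = (0.212, -0.083, 0.833) (taken with n_z > 0).
True dip = arccos(n_z / |n|) = arccos(0.9646) = 15.3°.
The horizontal component of n points toward azimuth atan2(n_x, n_y) = 111°, the dip direction.

true dip 15°, dip direction 110°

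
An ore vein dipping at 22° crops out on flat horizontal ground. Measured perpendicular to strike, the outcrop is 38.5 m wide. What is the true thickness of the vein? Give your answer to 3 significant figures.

True thickness t = w · sin(dip) = 38.5 × sin 22°
t = 38.5 × 0.3746 = 14.422 m

14.4 m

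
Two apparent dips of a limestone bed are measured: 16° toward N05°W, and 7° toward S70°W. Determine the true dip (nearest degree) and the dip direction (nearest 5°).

true dip 19°, dip direction 320°

Each apparent-dip line lies in the plane. As unit vectors (x east, y north, z up), v₁ plunges 16°→N05°W and v₂ plunges 7°→S70°W.
n = v₁ × v₂ = (-0.210, 0.247, 0.922) (taken with n_z > 0).
tan δ = √(n_x²+n_y²)/n_z = 0.324/0.922, so δ = 19.4°.
Dip direction = atan2(-0.210, 0.247) = 320° (azimuth of n's horizontal projection).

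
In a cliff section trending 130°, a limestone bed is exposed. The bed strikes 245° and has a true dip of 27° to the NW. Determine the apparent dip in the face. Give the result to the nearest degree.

25°

Angle between strike (245°) and section (130°): β = 65°.
tan α = tan 27° × sin 65° = 0.5095 × 0.9063 = 0.4618
α = arctan(0.4618) = 24.79°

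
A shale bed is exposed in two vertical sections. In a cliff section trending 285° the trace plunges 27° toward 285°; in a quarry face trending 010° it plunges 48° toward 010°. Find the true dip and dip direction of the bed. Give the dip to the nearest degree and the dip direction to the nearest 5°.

true dip 50°, dip direction 350°

Represent each trace as a vector plunging at its apparent dip toward its trend (east-north-up frame): v₁ = (-0.861, 0.231, -0.454), v₂ = (0.116, 0.659, -0.743).
The plane normal is n = v₁ × v₂ ∝ (-0.128, 0.692, 0.594).
Dip δ = arctan(|n_h|/n_z) = arctan(0.704/0.594) = 49.8°.
Dip direction = atan2(-0.128, 0.692) = 350° (azimuth of n's horizontal projection).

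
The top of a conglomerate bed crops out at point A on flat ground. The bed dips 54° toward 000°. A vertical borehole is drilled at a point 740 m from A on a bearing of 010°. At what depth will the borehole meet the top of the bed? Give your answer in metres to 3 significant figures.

The hole lies 10° from the dip direction, so the down-dip offset is 740 × cos 10° = 728.76 m.
Depth = down-dip offset × tan(dip) = 728.76 × tan 54° = 728.76 × 1.3764
Depth = 1003.05 m

1000 m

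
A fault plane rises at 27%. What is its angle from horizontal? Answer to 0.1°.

tan θ = 27/100 = 0.2700
θ = arctan(0.2700) = 15.11°

15.1°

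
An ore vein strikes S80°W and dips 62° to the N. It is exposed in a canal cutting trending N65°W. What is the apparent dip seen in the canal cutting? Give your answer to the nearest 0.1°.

The strike is S80°W and the section trends N65°W; the acute angle between them is β = 35°.
tan(apparent dip) = tan 62° · sin 35° = 1.0787
apparent dip = arctan 1.0787 = 47.17°

47.2°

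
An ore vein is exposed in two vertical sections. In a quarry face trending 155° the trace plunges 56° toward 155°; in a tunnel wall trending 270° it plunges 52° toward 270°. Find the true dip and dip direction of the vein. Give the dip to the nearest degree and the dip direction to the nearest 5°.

Represent each trace as a vector plunging at its apparent dip toward its trend (east-north-up frame): v₁ = (0.236, -0.507, -0.829), v₂ = (-0.616, -0.000, -0.788).
The plane normal is n = v₁ × v₂ ∝ (-0.399, -0.697, 0.312).
Dip δ = arctan(|n_h|/n_z) = arctan(0.803/0.312) = 68.8°.
Dip direction = azimuth of (n_x, n_y) = atan2(-0.399, -0.697) = 210°.

true dip 69°, dip direction 210°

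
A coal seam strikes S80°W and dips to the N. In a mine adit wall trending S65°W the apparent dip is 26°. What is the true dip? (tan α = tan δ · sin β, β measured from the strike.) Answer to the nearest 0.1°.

62.0°

The section is 15° from the strike.
tan δ = tan α / sin β = tan 26° / sin 15° = 0.4877 / 0.2588 = 1.8845
true dip = arctan 1.8845 = 62.05°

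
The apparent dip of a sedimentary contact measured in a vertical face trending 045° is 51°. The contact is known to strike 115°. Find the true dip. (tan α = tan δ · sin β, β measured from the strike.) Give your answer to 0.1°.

52.7°

The section is 70° from the strike.
tan(true dip) = tan 51° / sin 70° = 1.3142
δ = arctan(1.3142) = 52.73°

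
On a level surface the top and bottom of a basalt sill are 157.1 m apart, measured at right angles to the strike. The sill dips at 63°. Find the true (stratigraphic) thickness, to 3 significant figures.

140 m

True thickness t = w · sin(dip) = 157.1 × sin 63°
t = 157.1 × 0.8910 = 139.977 m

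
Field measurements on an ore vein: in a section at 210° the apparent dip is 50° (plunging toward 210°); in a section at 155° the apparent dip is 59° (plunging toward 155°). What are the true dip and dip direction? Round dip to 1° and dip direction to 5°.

true dip 59°, dip direction 165°

Each apparent-dip line lies in the plane. As unit vectors (x east, y north, z up), v₁ plunges 50°→210° and v₂ plunges 59°→155°.
n = v₁ × v₂ = (0.120, -0.442, 0.271) (taken with n_z > 0).
tan δ = √(n_x²+n_y²)/n_z = 0.458/0.271, so δ = 59.4°.
Dip direction = azimuth of (n_x, n_y) = atan2(0.120, -0.442) = 165°.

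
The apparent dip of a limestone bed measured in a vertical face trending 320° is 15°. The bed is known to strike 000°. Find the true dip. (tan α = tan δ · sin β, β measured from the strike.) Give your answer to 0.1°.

The section is 40° from the strike.
tan δ = tan α / sin β = tan 15° / sin 40° = 0.2679 / 0.6428 = 0.4169
δ = arctan(0.4169) = 22.63°

22.6°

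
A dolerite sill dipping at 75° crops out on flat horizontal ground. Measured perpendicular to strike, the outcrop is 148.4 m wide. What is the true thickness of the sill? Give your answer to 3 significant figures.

143 m

True thickness t = w · sin(dip) = 148.4 × sin 75°
t = 148.4 × 0.9659 = 143.343 m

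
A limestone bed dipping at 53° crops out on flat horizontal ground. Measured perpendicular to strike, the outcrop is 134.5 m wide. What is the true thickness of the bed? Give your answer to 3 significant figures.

107 m

True thickness t = w · sin(dip) = 134.5 × sin 53°
t = 134.5 × 0.7986 = 107.416 m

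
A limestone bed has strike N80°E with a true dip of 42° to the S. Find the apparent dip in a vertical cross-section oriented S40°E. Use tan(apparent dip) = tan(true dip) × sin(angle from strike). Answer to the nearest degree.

The strike is N80°E and the section trends S40°E; the acute angle between them is β = 60°.
tan α = tan 42° × sin 60° = 0.9004 × 0.8660 = 0.7798
α = arctan(0.7798) = 37.95°

38°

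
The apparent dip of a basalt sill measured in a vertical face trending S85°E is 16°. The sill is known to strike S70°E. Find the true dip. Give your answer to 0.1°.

47.9°

β = acute angle between strike S70°E and section S85°E = 15°.
tan δ = tan α / sin β = tan 16° / sin 15° = 0.2867 / 0.2588 = 1.1079
δ = arctan(1.1079) = 47.93°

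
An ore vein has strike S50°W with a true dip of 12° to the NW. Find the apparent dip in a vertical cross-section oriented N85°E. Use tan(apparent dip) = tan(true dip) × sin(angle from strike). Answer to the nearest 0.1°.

7.0°

The strike is S50°W and the section trends N85°E; the acute angle between them is β = 35°.
tan(apparent dip) = tan 12° · sin 35° = 0.1219
α = arctan(0.1219) = 6.95°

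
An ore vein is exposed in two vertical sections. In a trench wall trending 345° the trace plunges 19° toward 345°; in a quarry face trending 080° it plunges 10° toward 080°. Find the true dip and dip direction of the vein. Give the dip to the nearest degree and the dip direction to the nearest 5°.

true dip 22°, dip direction 015°

Each apparent-dip line lies in the plane. As unit vectors (x east, y north, z up), v₁ plunges 19°→345° and v₂ plunges 10°→080°.
n = v₁ × v₂ = (0.103, 0.358, 0.928) (taken with n_z > 0).
Dip δ = arctan(|n_h|/n_z) = arctan(0.373/0.928) = 21.9°.
Dip direction = azimuth of (n_x, n_y) = atan2(0.103, 0.358) = 16°.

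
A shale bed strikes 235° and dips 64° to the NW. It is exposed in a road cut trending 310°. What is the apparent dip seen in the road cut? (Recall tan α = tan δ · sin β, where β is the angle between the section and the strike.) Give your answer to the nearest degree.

63°

The section lies 75° from the strike.
tan α = tan 64° × sin 75° = 2.0503 × 0.9659 = 1.9804
apparent dip = arctan 1.9804 = 63.21°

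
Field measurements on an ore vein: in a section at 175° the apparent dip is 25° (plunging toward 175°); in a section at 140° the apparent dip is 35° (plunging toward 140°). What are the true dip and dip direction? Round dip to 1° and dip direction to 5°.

The two traces are lines in the plane: v₁ = (sin 175°·cos 25°, cos 175°·cos 25°, −sin 25°), v₂ = (sin 140°·cos 35°, cos 140°·cos 35°, −sin 35°).
Cross product v₁ × v₂ gives the pole to the plane: n ∝ (0.253, -0.177, 0.426).
True dip = arccos(n_z / |n|) = arccos(0.8097) = 35.9°.
The horizontal component of n points toward azimuth atan2(n_x, n_y) = 125°, the dip direction.

true dip 36°, dip direction 125°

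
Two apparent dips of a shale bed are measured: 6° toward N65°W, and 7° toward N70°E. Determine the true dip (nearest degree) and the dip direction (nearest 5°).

Each apparent-dip line lies in the plane. As unit vectors (x east, y north, z up), v₁ plunges 6°→N65°W and v₂ plunges 7°→N70°E.
Cross product v₁ × v₂ gives the pole to the plane: n ∝ (0.016, 0.207, 0.698).
True dip = arccos(n_z / |n|) = arccos(0.9584) = 16.6°.
Dip direction = atan2(0.016, 0.207) = 4° (azimuth of n's horizontal projection).

true dip 17°, dip direction 005°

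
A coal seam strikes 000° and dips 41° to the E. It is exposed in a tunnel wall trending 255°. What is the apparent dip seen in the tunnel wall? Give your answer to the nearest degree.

40°

The section lies 75° from the strike.
tan(apparent dip) = tan 41° · sin 75° = 0.8397
α = arctan(0.8397) = 40.02°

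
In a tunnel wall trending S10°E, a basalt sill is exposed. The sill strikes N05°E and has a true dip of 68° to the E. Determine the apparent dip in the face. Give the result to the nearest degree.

33°

Angle between strike (N05°E) and section (S10°E): β = 15°.
tan(apparent dip) = tan 68° · sin 15° = 0.6406
α = arctan(0.6406) = 32.64°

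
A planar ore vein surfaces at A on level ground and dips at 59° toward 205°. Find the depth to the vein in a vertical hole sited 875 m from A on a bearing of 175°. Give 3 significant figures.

1260 m

The hole lies 30° from the dip direction, so the down-dip offset is 875 × cos 30° = 757.77 m.
Depth = down-dip offset × tan(dip) = 757.77 × tan 59° = 757.77 × 1.6643
Depth = 1261.14 m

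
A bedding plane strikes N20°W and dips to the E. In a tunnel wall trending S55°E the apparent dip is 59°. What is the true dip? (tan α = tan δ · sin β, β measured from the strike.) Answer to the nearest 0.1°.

71.0°

The section is 35° from the strike.
tan(true dip) = tan 59° / sin 35° = 2.9016
δ = arctan(2.9016) = 70.98°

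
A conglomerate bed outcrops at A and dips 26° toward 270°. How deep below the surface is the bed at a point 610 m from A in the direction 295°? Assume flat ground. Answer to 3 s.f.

270 m

The hole lies 25° from the dip direction, so the down-dip offset is 610 × cos 25° = 552.85 m.
Depth = down-dip offset × tan(dip) = 552.85 × tan 26° = 552.85 × 0.4877
Depth = 269.64 m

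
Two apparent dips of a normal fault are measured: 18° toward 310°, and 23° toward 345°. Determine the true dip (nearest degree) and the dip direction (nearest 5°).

The two traces are lines in the plane: v₁ = (sin 310°·cos 18°, cos 310°·cos 18°, −sin 18°), v₂ = (sin 345°·cos 23°, cos 345°·cos 23°, −sin 23°).
The plane normal is n = v₁ × v₂ ∝ (-0.036, 0.211, 0.502).
True dip = arccos(n_z / |n|) = arccos(0.9199) = 23.1°.
The horizontal component of n points toward azimuth atan2(n_x, n_y) = 350°, the dip direction.

true dip 23°, dip direction 350°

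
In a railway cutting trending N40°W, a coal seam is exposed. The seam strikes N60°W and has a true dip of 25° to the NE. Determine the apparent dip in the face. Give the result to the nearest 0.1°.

9.1°

The strike is N60°W and the section trends N40°W; the acute angle between them is β = 20°.
tan α = tan 25° × sin 20° = 0.4663 × 0.3420 = 0.1595
α = arctan(0.1595) = 9.06°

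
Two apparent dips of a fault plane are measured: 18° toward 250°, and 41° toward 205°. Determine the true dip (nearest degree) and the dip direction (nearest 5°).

true dip 44°, dip direction 180°

The two traces are lines in the plane: v₁ = (sin 250°·cos 18°, cos 250°·cos 18°, −sin 18°), v₂ = (sin 205°·cos 41°, cos 205°·cos 41°, −sin 41°).
The plane normal is n = v₁ × v₂ ∝ (0.002, -0.488, 0.508).
True dip = arccos(n_z / |n|) = arccos(0.7210) = 43.9°.
The horizontal component of n points toward azimuth atan2(n_x, n_y) = 180°, the dip direction.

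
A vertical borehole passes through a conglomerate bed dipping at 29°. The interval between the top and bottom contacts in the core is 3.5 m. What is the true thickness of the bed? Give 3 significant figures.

True thickness t = h · cos(dip) = 3.5 × cos 29°
t = 3.5 × 0.8746 = 3.061 m

3.06 m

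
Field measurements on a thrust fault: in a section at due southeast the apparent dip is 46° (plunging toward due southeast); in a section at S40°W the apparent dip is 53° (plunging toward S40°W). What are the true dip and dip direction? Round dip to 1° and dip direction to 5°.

true dip 58°, dip direction 185°

Each apparent-dip line lies in the plane. As unit vectors (x east, y north, z up), v₁ plunges 46°→due southeast and v₂ plunges 53°→S40°W.
The plane normal is n = v₁ × v₂ ∝ (-0.061, -0.671, 0.416).
tan δ = √(n_x²+n_y²)/n_z = 0.673/0.416, so δ = 58.3°.
Dip direction = atan2(-0.061, -0.671) = 185° (azimuth of n's horizontal projection).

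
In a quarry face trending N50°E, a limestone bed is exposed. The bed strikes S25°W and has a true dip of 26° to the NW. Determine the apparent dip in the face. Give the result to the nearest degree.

12°

The section lies 25° from the strike.
tan α = tan 26° × sin 25° = 0.4877 × 0.4226 = 0.2061
apparent dip = arctan 0.2061 = 11.65°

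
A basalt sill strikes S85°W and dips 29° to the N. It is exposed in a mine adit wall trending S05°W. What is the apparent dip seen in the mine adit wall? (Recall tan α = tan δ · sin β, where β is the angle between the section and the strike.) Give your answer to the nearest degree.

The section lies 80° from the strike.
tan(apparent dip) = tan 29° · sin 80° = 0.5459
apparent dip = arctan 0.5459 = 28.63°

29°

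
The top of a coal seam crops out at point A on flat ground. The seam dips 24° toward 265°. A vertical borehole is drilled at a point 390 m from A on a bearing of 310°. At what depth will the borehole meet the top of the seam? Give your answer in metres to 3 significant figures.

The hole lies 45° from the dip direction, so the down-dip offset is 390 × cos 45° = 275.77 m.
Depth = down-dip offset × tan(dip) = 275.77 × tan 24° = 275.77 × 0.4452
Depth = 122.78 m

123 m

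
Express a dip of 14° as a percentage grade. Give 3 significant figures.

grade % = 100 × tan 14° = 100 × 0.2493

24.9%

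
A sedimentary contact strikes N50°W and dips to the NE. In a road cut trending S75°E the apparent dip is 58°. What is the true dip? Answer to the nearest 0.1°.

The section is 25° from the strike.
tan δ = tan α / sin β = tan 58° / sin 25° = 1.6003 / 0.4226 = 3.7867
true dip = arctan 3.7867 = 75.21°

75.2°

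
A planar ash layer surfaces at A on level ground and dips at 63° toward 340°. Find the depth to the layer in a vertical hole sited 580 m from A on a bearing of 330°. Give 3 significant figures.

The hole lies 10° from the dip direction, so the down-dip offset is 580 × cos 10° = 571.19 m.
Depth = down-dip offset × tan(dip) = 571.19 × tan 63° = 571.19 × 1.9626
Depth = 1121.02 m

1120 m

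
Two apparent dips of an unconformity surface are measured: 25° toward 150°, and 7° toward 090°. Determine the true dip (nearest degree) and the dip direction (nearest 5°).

true dip 26°, dip direction 165°

The two traces are lines in the plane: v₁ = (sin 150°·cos 25°, cos 150°·cos 25°, −sin 25°), v₂ = (sin 90°·cos 7°, cos 90°·cos 7°, −sin 7°).
The plane normal is n = v₁ × v₂ ∝ (0.096, -0.364, 0.779).
tan δ = √(n_x²+n_y²)/n_z = 0.377/0.779, so δ = 25.8°.
The horizontal component of n points toward azimuth atan2(n_x, n_y) = 165°, the dip direction.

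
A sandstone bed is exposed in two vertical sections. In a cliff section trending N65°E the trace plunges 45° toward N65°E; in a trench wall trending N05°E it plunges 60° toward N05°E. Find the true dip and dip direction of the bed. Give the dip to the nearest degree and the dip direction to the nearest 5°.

Each apparent-dip line lies in the plane. As unit vectors (x east, y north, z up), v₁ plunges 45°→N65°E and v₂ plunges 60°→N05°E.
The plane normal is n = v₁ × v₂ ∝ (0.093, 0.524, 0.306).
tan δ = √(n_x²+n_y²)/n_z = 0.532/0.306, so δ = 60.1°.
Dip direction = atan2(0.093, 0.524) = 10° (azimuth of n's horizontal projection).

true dip 60°, dip direction 010°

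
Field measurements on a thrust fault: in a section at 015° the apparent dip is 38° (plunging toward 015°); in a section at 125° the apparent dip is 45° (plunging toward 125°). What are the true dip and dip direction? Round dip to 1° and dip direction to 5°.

The two traces are lines in the plane: v₁ = (sin 15°·cos 38°, cos 15°·cos 38°, −sin 38°), v₂ = (sin 125°·cos 45°, cos 125°·cos 45°, −sin 45°).
Cross product v₁ × v₂ gives the pole to the plane: n ∝ (0.788, 0.212, 0.524).
Dip δ = arctan(|n_h|/n_z) = arctan(0.816/0.524) = 57.3°.
The horizontal component of n points toward azimuth atan2(n_x, n_y) = 75°, the dip direction.

true dip 57°, dip direction 075°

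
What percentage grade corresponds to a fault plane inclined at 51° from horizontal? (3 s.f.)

grade % = 100 × tan 51° = 100 × 1.2349

123%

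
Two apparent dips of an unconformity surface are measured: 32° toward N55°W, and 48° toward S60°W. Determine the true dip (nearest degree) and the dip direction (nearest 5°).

The two traces are lines in the plane: v₁ = (sin 305°·cos 32°, cos 305°·cos 32°, −sin 32°), v₂ = (sin 240°·cos 48°, cos 240°·cos 48°, −sin 48°).
Cross product v₁ × v₂ gives the pole to the plane: n ∝ (-0.539, -0.209, 0.514).
True dip = arccos(n_z / |n|) = arccos(0.6648) = 48.3°.
The horizontal component of n points toward azimuth atan2(n_x, n_y) = 249°, the dip direction.

true dip 48°, dip direction 250°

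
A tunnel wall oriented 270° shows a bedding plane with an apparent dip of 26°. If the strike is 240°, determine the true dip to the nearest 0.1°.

The section is 30° from the strike.
tan(true dip) = tan 26° / sin 30° = 0.9755
δ = arctan(0.9755) = 44.29°

44.3°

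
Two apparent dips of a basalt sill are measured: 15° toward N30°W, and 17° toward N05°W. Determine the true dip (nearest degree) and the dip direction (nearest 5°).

true dip 17°, dip direction 000°

The two traces are lines in the plane: v₁ = (sin 330°·cos 15°, cos 330°·cos 15°, −sin 15°), v₂ = (sin 355°·cos 17°, cos 355°·cos 17°, −sin 17°).
The plane normal is n = v₁ × v₂ ∝ (-0.002, 0.120, 0.390).
True dip = arccos(n_z / |n|) = arccos(0.9561) = 17.0°.
Dip direction = azimuth of (n_x, n_y) = atan2(-0.002, 0.120) = 359°.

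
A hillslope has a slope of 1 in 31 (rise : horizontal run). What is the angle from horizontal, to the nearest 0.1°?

1.8°

tan θ = 1/31 = 0.0323
θ = arctan(0.0323) = 1.85°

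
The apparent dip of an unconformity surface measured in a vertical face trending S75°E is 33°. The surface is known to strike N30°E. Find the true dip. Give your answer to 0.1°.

33.9°

β = acute angle between strike N30°E and section S75°E = 75°.
tan δ = tan α / sin β = tan 33° / sin 75° = 0.6494 / 0.9659 = 0.6723
true dip = arctan 0.6723 = 33.91°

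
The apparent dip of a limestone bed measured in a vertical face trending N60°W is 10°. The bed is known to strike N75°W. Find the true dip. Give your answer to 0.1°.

34.3°

β = acute angle between strike N75°W and section N60°W = 15°.
tan δ = tan α / sin β = tan 10° / sin 15° = 0.1763 / 0.2588 = 0.6813
δ = arctan(0.6813) = 34.27°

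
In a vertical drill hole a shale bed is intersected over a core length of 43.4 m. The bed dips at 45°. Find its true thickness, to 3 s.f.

True thickness t = h · cos(dip) = 43.4 × cos 45°
t = 43.4 × 0.7071 = 30.688 m

30.7 m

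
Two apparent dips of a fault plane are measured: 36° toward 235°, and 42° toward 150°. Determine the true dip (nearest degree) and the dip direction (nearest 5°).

The two traces are lines in the plane: v₁ = (sin 235°·cos 36°, cos 235°·cos 36°, −sin 36°), v₂ = (sin 150°·cos 42°, cos 150°·cos 42°, −sin 42°).
Cross product v₁ × v₂ gives the pole to the plane: n ∝ (-0.068, -0.662, 0.599).
True dip = arccos(n_z / |n|) = arccos(0.6691) = 48.0°.
The horizontal component of n points toward azimuth atan2(n_x, n_y) = 186°, the dip direction.

true dip 48°, dip direction 185°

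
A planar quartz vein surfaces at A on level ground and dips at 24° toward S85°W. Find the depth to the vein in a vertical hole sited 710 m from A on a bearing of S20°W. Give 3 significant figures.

The hole lies 65° from the dip direction, so the down-dip offset is 710 × cos 65° = 300.06 m.
Depth = down-dip offset × tan(dip) = 300.06 × tan 24° = 300.06 × 0.4452
Depth = 133.59 m

134 m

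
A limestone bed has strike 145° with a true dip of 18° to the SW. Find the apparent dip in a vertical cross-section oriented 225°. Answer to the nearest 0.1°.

17.7°

Angle between strike (145°) and section (225°): β = 80°.
tan α = tan 18° × sin 80° = 0.3249 × 0.9848 = 0.3200
apparent dip = arctan 0.3200 = 17.74°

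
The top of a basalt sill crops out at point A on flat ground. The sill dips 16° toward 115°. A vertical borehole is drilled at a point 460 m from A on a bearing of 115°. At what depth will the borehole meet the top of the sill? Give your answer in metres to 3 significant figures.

The hole is directly down-dip from the outcrop, so the down-dip offset is 460 m.
Depth = down-dip offset × tan(dip) = 460.00 × tan 16° = 460.00 × 0.2867
Depth = 131.90 m

132 m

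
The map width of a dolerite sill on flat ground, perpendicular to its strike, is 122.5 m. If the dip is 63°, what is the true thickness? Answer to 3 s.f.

109 m

True thickness t = w · sin(dip) = 122.5 × sin 63°
t = 122.5 × 0.8910 = 109.148 m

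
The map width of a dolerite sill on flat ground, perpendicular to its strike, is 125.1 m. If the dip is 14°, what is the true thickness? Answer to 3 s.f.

True thickness t = w · sin(dip) = 125.1 × sin 14°
t = 125.1 × 0.2419 = 30.264 m

30.3 m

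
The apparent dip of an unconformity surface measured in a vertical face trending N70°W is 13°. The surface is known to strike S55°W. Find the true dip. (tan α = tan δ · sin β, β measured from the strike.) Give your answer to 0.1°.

15.7°

The section is 55° from the strike.
tan(true dip) = tan 13° / sin 55° = 0.2818
δ = arctan(0.2818) = 15.74°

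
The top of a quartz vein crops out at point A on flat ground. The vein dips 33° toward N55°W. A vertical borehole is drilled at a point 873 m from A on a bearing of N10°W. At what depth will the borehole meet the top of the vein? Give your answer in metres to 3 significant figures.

The hole lies 45° from the dip direction, so the down-dip offset is 873 × cos 45° = 617.30 m.
Depth = down-dip offset × tan(dip) = 617.30 × tan 33° = 617.30 × 0.6494
Depth = 400.88 m

401 m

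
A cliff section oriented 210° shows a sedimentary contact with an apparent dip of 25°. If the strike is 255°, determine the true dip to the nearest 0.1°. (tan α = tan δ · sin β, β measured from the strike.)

The section is 45° from the strike.
tan δ = tan α / sin β = tan 25° / sin 45° = 0.4663 / 0.7071 = 0.6595
true dip = arctan 0.6595 = 33.40°

33.4°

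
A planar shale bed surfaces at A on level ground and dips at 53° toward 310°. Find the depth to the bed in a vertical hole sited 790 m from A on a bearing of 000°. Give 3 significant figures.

674 m

The hole lies 50° from the dip direction, so the down-dip offset is 790 × cos 50° = 507.80 m.
Depth = down-dip offset × tan(dip) = 507.80 × tan 53° = 507.80 × 1.3270
Depth = 673.88 m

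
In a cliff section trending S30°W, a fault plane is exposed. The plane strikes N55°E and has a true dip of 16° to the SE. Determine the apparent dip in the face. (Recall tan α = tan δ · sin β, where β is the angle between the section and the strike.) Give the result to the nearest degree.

Angle between strike (N55°E) and section (S30°W): β = 25°.
tan(apparent dip) = tan 16° · sin 25° = 0.1212
apparent dip = arctan 0.1212 = 6.91°

7°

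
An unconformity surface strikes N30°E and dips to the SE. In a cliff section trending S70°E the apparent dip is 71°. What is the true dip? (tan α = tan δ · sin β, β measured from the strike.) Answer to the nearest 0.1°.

β = acute angle between strike N30°E and section S70°E = 80°.
tan(true dip) = tan 71° / sin 80° = 2.9490
true dip = arctan 2.9490 = 71.27°

71.3°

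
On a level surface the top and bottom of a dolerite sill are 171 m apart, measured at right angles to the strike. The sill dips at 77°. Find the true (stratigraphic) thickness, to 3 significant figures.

True thickness t = w · sin(dip) = 171 × sin 77°
t = 171 × 0.9744 = 166.617 m

167 m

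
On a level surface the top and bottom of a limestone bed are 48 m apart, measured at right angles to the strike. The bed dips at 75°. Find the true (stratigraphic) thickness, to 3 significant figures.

True thickness t = w · sin(dip) = 48 × sin 75°
t = 48 × 0.9659 = 46.364 m

46.4 m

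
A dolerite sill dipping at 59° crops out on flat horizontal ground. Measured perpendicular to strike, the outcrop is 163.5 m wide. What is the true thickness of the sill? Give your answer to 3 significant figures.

140 m

True thickness t = w · sin(dip) = 163.5 × sin 59°
t = 163.5 × 0.8572 = 140.147 m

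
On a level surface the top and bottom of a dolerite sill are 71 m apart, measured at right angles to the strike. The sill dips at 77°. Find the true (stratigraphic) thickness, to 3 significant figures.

True thickness t = w · sin(dip) = 71 × sin 77°
t = 71 × 0.9744 = 69.180 m

69.2 m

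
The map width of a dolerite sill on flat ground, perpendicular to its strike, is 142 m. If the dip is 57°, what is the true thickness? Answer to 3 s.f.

True thickness t = w · sin(dip) = 142 × sin 57°
t = 142 × 0.8387 = 119.091 m

119 m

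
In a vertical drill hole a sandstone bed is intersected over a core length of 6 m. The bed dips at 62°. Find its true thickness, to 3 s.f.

2.82 m

True thickness t = h · cos(dip) = 6 × cos 62°
t = 6 × 0.4695 = 2.817 m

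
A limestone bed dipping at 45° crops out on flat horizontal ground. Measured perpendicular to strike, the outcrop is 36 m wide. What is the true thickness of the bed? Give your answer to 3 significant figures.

True thickness t = w · sin(dip) = 36 × sin 45°
t = 36 × 0.7071 = 25.456 m

25.5 m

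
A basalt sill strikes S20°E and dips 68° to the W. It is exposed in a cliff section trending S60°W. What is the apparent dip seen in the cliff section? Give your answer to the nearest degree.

The section lies 80° from the strike.
tan(apparent dip) = tan 68° · sin 80° = 2.4375
apparent dip = arctan 2.4375 = 67.69°

68°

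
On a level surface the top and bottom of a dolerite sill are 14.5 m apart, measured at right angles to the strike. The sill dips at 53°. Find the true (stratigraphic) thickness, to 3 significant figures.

True thickness t = w · sin(dip) = 14.5 × sin 53°
t = 14.5 × 0.7986 = 11.580 m

11.6 m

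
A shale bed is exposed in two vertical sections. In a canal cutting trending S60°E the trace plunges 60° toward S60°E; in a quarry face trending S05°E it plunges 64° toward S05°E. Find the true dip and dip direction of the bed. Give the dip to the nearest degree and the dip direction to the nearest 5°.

true dip 65°, dip direction 155°

The two traces are lines in the plane: v₁ = (sin 120°·cos 60°, cos 120°·cos 60°, −sin 60°), v₂ = (sin 175°·cos 64°, cos 175°·cos 64°, −sin 64°).
The plane normal is n = v₁ × v₂ ∝ (0.153, -0.356, 0.180).
Dip δ = arctan(|n_h|/n_z) = arctan(0.388/0.180) = 65.2°.
Dip direction = atan2(0.153, -0.356) = 157° (azimuth of n's horizontal projection).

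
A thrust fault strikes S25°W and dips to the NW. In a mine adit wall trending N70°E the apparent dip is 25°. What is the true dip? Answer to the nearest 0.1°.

β = acute angle between strike S25°W and section N70°E = 45°.
tan(true dip) = tan 25° / sin 45° = 0.6595
δ = arctan(0.6595) = 33.40°

33.4°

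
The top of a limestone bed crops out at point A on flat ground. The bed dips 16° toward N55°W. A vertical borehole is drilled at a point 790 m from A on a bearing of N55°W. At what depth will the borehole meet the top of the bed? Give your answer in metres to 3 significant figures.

227 m

The hole is directly down-dip from the outcrop, so the down-dip offset is 790 m.
Depth = down-dip offset × tan(dip) = 790.00 × tan 16° = 790.00 × 0.2867
Depth = 226.53 m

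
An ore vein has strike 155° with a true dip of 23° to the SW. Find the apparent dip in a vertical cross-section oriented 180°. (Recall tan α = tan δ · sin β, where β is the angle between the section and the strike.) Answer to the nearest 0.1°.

10.2°

The strike is 155° and the section trends 180°; the acute angle between them is β = 25°.
tan α = tan 23° × sin 25° = 0.4245 × 0.4226 = 0.1794
α = arctan(0.1794) = 10.17°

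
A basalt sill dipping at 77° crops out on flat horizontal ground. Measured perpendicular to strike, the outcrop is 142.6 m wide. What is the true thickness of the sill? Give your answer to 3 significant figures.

True thickness t = w · sin(dip) = 142.6 × sin 77°
t = 142.6 × 0.9744 = 138.945 m

139 m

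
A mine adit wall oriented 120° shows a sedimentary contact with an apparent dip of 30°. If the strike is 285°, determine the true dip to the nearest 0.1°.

65.9°

The section is 15° from the strike.
tan(true dip) = tan 30° / sin 15° = 2.2307
true dip = arctan 2.2307 = 65.85°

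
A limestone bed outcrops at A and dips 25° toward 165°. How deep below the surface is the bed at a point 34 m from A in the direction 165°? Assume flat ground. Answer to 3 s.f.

15.9 m

The hole is directly down-dip from the outcrop, so the down-dip offset is 34 m.
Depth = down-dip offset × tan(dip) = 34.00 × tan 25° = 34.00 × 0.4663
Depth = 15.85 m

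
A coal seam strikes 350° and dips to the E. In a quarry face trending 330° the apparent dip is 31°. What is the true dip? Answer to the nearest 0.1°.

60.4°

The section is 20° from the strike.
tan δ = tan α / sin β = tan 31° / sin 20° = 0.6009 / 0.3420 = 1.7568
true dip = arctan 1.7568 = 60.35°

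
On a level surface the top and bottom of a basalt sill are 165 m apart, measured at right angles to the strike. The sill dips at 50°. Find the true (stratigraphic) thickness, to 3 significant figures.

126 m

True thickness t = w · sin(dip) = 165 × sin 50°
t = 165 × 0.7660 = 126.397 m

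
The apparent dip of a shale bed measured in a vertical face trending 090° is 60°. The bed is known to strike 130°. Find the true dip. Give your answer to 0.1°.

β = acute angle between strike 130° and section 090° = 40°.
tan δ = tan α / sin β = tan 60° / sin 40° = 1.7321 / 0.6428 = 2.6946
true dip = arctan 2.6946 = 69.64°

69.6°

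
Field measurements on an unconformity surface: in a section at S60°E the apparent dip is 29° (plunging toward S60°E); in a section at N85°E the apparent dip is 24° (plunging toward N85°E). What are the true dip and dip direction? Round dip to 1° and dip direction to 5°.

The two traces are lines in the plane: v₁ = (sin 120°·cos 29°, cos 120°·cos 29°, −sin 29°), v₂ = (sin 85°·cos 24°, cos 85°·cos 24°, −sin 24°).
The plane normal is n = v₁ × v₂ ∝ (0.216, -0.133, 0.458).
Dip δ = arctan(|n_h|/n_z) = arctan(0.254/0.458) = 29.0°.
Dip direction = atan2(0.216, -0.133) = 122° (azimuth of n's horizontal projection).

true dip 29°, dip direction 120°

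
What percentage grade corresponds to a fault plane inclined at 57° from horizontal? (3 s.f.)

154%

grade % = 100 × tan 57° = 100 × 1.5399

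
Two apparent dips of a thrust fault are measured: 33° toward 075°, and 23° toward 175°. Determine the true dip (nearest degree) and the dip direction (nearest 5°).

The two traces are lines in the plane: v₁ = (sin 75°·cos 33°, cos 75°·cos 33°, −sin 33°), v₂ = (sin 175°·cos 23°, cos 175°·cos 23°, −sin 23°).
The plane normal is n = v₁ × v₂ ∝ (0.584, -0.273, 0.760).
True dip = arccos(n_z / |n|) = arccos(0.7626) = 40.3°.
Dip direction = azimuth of (n_x, n_y) = atan2(0.584, -0.273) = 115°.

true dip 40°, dip direction 115°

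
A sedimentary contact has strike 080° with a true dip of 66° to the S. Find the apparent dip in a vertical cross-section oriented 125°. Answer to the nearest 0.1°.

Angle between strike (080°) and section (125°): β = 45°.
tan α = tan 66° × sin 45° = 2.2460 × 0.7071 = 1.5882
α = arctan(1.5882) = 57.80°

57.8°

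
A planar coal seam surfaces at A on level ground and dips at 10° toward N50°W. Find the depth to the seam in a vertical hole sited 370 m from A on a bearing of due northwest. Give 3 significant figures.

The hole lies 5° from the dip direction, so the down-dip offset is 370 × cos 5° = 368.59 m.
Depth = down-dip offset × tan(dip) = 368.59 × tan 10° = 368.59 × 0.1763
Depth = 64.99 m

65.0 m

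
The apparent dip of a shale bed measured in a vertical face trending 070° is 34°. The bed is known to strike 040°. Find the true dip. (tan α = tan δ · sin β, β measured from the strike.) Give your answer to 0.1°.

β = acute angle between strike 040° and section 070° = 30°.
tan δ = tan α / sin β = tan 34° / sin 30° = 0.6745 / 0.5000 = 1.3490
true dip = arctan 1.3490 = 53.45°

53.5°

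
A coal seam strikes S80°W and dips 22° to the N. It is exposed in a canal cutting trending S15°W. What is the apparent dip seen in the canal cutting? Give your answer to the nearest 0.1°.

The section lies 65° from the strike.
tan(apparent dip) = tan 22° · sin 65° = 0.3662
α = arctan(0.3662) = 20.11°

20.1°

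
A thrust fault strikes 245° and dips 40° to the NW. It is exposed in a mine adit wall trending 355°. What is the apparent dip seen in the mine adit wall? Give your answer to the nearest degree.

38°

The section lies 70° from the strike.
tan α = tan 40° × sin 70° = 0.8391 × 0.9397 = 0.7885
α = arctan(0.7885) = 38.26°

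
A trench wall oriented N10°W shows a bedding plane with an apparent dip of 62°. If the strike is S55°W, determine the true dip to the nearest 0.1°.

β = acute angle between strike S55°W and section N10°W = 65°.
tan δ = tan α / sin β = tan 62° / sin 65° = 1.8807 / 0.9063 = 2.0752
true dip = arctan 2.0752 = 64.27°

64.3°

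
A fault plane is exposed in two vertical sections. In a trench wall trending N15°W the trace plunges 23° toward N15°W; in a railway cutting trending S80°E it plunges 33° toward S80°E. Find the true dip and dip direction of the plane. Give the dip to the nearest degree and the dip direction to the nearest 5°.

true dip 45°, dip direction 050°

Each apparent-dip line lies in the plane. As unit vectors (x east, y north, z up), v₁ plunges 23°→N15°W and v₂ plunges 33°→S80°E.
n = v₁ × v₂ = (0.541, 0.452, 0.700) (taken with n_z > 0).
Dip δ = arctan(|n_h|/n_z) = arctan(0.705/0.700) = 45.2°.
Dip direction = azimuth of (n_x, n_y) = atan2(0.541, 0.452) = 50°.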